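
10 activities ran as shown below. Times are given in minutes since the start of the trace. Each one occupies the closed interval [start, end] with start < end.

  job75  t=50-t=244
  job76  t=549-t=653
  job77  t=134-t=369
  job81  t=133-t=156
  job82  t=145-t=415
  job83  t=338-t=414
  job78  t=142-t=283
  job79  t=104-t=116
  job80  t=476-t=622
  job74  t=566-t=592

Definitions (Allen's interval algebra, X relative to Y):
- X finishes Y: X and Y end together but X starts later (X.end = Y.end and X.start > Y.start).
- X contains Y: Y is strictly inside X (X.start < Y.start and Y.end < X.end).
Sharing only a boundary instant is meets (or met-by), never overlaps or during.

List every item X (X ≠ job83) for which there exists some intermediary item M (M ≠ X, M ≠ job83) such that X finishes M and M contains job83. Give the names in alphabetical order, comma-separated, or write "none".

none

Target job83 = [t=338, t=414].
Intermediaries M with M contains job83: job82.
Via job82 — items with X finishes job82: none.
Union: none.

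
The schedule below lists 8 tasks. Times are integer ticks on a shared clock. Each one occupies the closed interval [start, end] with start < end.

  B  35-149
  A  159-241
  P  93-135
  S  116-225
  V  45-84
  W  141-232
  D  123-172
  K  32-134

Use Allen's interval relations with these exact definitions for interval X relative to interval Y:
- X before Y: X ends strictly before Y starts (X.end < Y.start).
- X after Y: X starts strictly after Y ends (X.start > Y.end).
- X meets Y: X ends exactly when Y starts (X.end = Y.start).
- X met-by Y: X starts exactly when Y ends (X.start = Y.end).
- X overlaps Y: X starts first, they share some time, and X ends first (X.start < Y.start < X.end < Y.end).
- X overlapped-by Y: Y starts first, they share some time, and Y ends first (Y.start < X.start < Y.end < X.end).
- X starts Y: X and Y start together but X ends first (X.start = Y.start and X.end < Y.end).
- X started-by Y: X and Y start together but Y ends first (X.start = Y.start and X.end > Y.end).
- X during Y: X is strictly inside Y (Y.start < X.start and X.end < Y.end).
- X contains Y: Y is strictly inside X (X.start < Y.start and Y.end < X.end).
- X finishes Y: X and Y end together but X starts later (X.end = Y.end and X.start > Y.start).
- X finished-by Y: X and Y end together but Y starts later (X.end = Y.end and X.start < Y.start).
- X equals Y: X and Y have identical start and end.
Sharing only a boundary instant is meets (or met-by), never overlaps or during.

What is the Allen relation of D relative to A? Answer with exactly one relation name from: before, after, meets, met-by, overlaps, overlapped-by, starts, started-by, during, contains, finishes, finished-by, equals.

overlaps

D = [123, 172]; A = [159, 241].
Compare endpoints: D.start < A.start, D.start < A.end, D.end > A.start, D.end < A.end.
That pattern is 'overlaps'.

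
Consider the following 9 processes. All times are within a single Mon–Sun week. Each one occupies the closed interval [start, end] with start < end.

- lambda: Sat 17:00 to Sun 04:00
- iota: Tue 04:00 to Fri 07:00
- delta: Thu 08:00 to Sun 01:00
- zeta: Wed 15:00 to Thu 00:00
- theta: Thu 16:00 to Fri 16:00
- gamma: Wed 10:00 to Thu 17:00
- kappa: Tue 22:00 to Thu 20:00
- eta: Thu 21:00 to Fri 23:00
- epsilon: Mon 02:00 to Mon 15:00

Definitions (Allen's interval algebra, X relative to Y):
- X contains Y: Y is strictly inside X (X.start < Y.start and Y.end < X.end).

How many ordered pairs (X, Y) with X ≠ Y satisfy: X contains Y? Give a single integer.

Checking all 72 ordered pairs for relation 'contains'; matching pairs in alphabetical order:
(delta, eta): delta contains eta ✓
(delta, theta): delta contains theta ✓
(gamma, zeta): gamma contains zeta ✓
(iota, gamma): iota contains gamma ✓
(iota, kappa): iota contains kappa ✓
(iota, zeta): iota contains zeta ✓
(kappa, gamma): kappa contains gamma ✓
(kappa, zeta): kappa contains zeta ✓
Count: 8.

8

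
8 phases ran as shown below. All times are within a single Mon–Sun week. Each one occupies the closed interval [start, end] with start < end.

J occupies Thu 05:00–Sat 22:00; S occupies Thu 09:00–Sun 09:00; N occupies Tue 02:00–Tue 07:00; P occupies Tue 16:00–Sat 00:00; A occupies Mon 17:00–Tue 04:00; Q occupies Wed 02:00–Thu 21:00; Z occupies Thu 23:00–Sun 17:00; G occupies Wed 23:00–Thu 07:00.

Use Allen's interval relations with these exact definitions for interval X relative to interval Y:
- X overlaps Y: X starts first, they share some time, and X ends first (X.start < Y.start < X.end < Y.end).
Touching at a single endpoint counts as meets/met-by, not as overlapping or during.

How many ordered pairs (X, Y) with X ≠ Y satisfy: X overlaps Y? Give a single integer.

Checking all 56 ordered pairs for relation 'overlaps'; matching pairs in alphabetical order:
(A, N): A overlaps N ✓
(G, J): G overlaps J ✓
(J, S): J overlaps S ✓
(J, Z): J overlaps Z ✓
(P, J): P overlaps J ✓
(P, S): P overlaps S ✓
(P, Z): P overlaps Z ✓
(Q, J): Q overlaps J ✓
(Q, S): Q overlaps S ✓
(S, Z): S overlaps Z ✓
Count: 10.

10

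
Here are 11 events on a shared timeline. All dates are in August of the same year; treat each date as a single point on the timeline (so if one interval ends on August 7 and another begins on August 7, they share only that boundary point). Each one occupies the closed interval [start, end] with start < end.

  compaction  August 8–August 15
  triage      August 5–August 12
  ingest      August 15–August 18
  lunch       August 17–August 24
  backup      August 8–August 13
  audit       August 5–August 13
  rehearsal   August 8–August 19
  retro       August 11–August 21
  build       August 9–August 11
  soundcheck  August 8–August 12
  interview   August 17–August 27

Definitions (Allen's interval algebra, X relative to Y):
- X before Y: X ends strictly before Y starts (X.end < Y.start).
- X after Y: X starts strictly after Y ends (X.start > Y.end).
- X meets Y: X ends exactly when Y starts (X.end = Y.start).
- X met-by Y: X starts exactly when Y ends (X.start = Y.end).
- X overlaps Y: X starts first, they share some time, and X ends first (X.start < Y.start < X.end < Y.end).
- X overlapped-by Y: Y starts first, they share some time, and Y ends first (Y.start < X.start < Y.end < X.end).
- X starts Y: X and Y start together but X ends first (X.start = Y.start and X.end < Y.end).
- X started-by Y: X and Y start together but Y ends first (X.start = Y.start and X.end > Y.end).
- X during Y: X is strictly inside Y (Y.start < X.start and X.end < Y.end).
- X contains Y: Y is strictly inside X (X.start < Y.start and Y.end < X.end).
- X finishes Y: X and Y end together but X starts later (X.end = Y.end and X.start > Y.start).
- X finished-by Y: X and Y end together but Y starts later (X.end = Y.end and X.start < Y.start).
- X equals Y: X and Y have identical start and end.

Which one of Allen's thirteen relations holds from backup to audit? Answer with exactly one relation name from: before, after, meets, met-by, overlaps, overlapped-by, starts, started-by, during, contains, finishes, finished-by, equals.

finishes

backup = [August 8, August 13]; audit = [August 5, August 13].
Compare endpoints: backup.start > audit.start, backup.start < audit.end, backup.end > audit.start, backup.end = audit.end.
That pattern is 'finishes'.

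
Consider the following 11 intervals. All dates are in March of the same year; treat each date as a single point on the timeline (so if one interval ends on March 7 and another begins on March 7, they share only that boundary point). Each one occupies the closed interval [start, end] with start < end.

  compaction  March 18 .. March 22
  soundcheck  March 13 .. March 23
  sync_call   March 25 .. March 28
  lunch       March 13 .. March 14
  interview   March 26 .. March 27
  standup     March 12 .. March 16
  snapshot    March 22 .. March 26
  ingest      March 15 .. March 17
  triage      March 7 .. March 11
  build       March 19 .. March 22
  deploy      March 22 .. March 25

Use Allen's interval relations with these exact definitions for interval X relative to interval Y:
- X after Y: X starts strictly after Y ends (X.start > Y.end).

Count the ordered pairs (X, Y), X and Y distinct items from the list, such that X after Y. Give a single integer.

36

Checking all 110 ordered pairs for relation 'after'; matching pairs in alphabetical order:
(build, ingest): build after ingest ✓
(build, lunch): build after lunch ✓
(build, standup): build after standup ✓
(build, triage): build after triage ✓
(compaction, ingest): compaction after ingest ✓
(compaction, lunch): compaction after lunch ✓
(compaction, standup): compaction after standup ✓
(compaction, triage): compaction after triage ✓
(deploy, ingest): deploy after ingest ✓
(deploy, lunch): deploy after lunch ✓
(deploy, standup): deploy after standup ✓
(deploy, triage): deploy after triage ✓
(ingest, lunch): ingest after lunch ✓
(ingest, triage): ingest after triage ✓
(interview, build): interview after build ✓
(interview, compaction): interview after compaction ✓
(interview, deploy): interview after deploy ✓
(interview, ingest): interview after ingest ✓
(interview, lunch): interview after lunch ✓
(interview, soundcheck): interview after soundcheck ✓
(interview, standup): interview after standup ✓
(interview, triage): interview after triage ✓
(lunch, triage): lunch after triage ✓
(snapshot, ingest): snapshot after ingest ✓
... plus 12 further pairs not listed.
Count: 36.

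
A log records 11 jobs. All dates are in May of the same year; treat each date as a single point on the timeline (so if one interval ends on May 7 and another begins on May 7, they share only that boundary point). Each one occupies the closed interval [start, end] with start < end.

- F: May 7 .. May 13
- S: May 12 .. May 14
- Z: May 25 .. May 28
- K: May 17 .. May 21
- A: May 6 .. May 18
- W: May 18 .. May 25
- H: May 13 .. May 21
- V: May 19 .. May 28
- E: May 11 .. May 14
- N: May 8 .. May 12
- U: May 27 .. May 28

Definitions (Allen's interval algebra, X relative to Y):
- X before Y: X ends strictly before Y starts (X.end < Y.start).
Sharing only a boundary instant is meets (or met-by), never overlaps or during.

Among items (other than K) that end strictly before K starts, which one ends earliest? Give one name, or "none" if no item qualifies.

Target K = [May 17, May 21].
A [May 6, May 18] → overlaps → excluded.
E [May 11, May 14] → before → candidate.
F [May 7, May 13] → before → candidate.
H [May 13, May 21] → finished-by → excluded.
N [May 8, May 12] → before → candidate.
S [May 12, May 14] → before → candidate.
U [May 27, May 28] → after → excluded.
V [May 19, May 28] → overlapped-by → excluded.
W [May 18, May 25] → overlapped-by → excluded.
Z [May 25, May 28] → after → excluded.
Among candidates, earliest end is May 12 → N.

N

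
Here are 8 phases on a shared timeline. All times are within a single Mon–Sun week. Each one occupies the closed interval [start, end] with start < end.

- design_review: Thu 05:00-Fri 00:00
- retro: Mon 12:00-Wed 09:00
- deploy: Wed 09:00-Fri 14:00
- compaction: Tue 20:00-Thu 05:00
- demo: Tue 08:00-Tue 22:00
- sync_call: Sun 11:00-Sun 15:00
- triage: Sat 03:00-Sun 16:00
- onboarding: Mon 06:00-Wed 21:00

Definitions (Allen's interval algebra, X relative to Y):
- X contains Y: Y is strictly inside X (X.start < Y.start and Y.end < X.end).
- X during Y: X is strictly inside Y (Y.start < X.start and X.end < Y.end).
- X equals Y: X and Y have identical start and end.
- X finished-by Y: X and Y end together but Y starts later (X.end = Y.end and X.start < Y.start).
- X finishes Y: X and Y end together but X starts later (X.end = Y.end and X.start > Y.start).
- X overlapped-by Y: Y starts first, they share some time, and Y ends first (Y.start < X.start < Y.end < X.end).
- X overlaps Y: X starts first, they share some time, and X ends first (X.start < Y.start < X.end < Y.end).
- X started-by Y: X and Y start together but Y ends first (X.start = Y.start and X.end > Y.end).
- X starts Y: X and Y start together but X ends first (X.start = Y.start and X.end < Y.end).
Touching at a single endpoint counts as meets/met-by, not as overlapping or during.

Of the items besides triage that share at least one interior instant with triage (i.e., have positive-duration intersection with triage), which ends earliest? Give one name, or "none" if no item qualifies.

sync_call

Target triage = [Sat 03:00, Sun 16:00].
compaction [Tue 20:00, Thu 05:00] → before → excluded.
demo [Tue 08:00, Tue 22:00] → before → excluded.
deploy [Wed 09:00, Fri 14:00] → before → excluded.
design_review [Thu 05:00, Fri 00:00] → before → excluded.
onboarding [Mon 06:00, Wed 21:00] → before → excluded.
retro [Mon 12:00, Wed 09:00] → before → excluded.
sync_call [Sun 11:00, Sun 15:00] → during → candidate.
Among candidates, earliest end is Sun 15:00 → sync_call.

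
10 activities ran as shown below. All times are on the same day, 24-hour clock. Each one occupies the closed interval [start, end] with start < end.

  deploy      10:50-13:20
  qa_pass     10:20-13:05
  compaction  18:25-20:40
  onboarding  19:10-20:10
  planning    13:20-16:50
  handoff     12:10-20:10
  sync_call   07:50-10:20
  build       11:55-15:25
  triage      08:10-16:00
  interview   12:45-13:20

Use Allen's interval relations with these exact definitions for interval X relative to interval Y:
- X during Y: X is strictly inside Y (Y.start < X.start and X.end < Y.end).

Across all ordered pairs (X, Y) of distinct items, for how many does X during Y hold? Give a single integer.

Checking all 90 ordered pairs for relation 'during'; matching pairs in alphabetical order:
(build, triage): build during triage ✓
(deploy, triage): deploy during triage ✓
(interview, build): interview during build ✓
(interview, handoff): interview during handoff ✓
(interview, triage): interview during triage ✓
(onboarding, compaction): onboarding during compaction ✓
(planning, handoff): planning during handoff ✓
(qa_pass, triage): qa_pass during triage ✓
Count: 8.

8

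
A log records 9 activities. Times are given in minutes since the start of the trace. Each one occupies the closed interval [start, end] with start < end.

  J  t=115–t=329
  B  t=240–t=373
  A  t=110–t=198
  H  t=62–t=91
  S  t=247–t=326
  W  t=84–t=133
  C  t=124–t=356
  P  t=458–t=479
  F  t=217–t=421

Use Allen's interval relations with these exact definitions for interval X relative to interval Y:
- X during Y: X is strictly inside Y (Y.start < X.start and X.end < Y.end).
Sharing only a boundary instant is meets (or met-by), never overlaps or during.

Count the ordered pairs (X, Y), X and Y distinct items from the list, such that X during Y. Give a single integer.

5

Checking all 72 ordered pairs for relation 'during'; matching pairs in alphabetical order:
(B, F): B during F ✓
(S, B): S during B ✓
(S, C): S during C ✓
(S, F): S during F ✓
(S, J): S during J ✓
Count: 5.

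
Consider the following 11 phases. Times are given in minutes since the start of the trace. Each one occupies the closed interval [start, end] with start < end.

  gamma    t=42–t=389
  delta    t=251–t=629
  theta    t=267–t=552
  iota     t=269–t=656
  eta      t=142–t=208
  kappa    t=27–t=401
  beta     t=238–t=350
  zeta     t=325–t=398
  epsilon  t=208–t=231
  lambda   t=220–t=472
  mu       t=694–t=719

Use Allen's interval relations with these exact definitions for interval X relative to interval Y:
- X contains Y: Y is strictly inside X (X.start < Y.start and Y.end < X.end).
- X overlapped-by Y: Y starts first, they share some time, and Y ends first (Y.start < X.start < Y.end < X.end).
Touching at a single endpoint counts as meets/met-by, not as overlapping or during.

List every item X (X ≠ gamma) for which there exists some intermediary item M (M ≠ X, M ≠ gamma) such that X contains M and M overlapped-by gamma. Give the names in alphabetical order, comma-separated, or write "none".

Target gamma = [t=42, t=389].
Intermediaries M with M overlapped-by gamma: delta, iota, lambda, theta, zeta.
Via delta — items with X contains delta: none.
Via iota — items with X contains iota: none.
Via lambda — items with X contains lambda: none.
Via theta — items with X contains theta: delta.
Via zeta — items with X contains zeta: delta, iota, kappa, lambda, theta.
Union: delta, iota, kappa, lambda, theta.

delta, iota, kappa, lambda, theta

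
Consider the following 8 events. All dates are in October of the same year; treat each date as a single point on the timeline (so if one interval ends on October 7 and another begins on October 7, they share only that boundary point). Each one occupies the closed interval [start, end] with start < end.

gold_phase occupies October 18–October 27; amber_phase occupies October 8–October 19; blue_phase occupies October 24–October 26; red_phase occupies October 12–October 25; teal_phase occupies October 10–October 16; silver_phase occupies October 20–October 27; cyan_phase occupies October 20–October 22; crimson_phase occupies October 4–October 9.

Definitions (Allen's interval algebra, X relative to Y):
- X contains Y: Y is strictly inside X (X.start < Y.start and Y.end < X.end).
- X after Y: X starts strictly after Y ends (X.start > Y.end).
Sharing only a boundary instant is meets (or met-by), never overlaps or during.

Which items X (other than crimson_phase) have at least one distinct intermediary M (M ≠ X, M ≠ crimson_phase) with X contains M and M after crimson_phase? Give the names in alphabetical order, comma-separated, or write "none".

Target crimson_phase = [October 4, October 9].
Intermediaries M with M after crimson_phase: blue_phase, cyan_phase, gold_phase, red_phase, silver_phase, teal_phase.
Via blue_phase — items with X contains blue_phase: gold_phase, silver_phase.
Via cyan_phase — items with X contains cyan_phase: gold_phase, red_phase.
Via gold_phase — items with X contains gold_phase: none.
Via red_phase — items with X contains red_phase: none.
Via silver_phase — items with X contains silver_phase: none.
Via teal_phase — items with X contains teal_phase: amber_phase.
Union: amber_phase, gold_phase, red_phase, silver_phase.

amber_phase, gold_phase, red_phase, silver_phase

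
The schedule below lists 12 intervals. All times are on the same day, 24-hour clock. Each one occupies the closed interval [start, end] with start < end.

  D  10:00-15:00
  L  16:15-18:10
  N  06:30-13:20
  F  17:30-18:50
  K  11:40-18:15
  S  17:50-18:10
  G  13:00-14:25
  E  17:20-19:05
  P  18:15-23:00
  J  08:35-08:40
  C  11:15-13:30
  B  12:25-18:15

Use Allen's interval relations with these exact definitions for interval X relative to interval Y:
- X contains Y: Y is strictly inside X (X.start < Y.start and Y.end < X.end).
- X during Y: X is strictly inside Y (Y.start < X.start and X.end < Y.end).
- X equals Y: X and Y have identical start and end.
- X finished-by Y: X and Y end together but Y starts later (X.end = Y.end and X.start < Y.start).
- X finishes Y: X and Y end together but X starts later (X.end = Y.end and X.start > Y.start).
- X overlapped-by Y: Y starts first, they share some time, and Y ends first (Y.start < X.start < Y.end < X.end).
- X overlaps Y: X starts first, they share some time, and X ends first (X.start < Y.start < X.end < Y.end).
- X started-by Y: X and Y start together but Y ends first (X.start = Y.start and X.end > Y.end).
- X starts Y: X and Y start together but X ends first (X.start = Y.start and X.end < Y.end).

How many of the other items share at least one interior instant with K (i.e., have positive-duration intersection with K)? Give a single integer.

Target K = [11:40, 18:15].
B [12:25, 18:15] → finishes → counts.
C [11:15, 13:30] → overlaps → counts.
D [10:00, 15:00] → overlaps → counts.
E [17:20, 19:05] → overlapped-by → counts.
F [17:30, 18:50] → overlapped-by → counts.
G [13:00, 14:25] → during → counts.
J [08:35, 08:40] → before → no.
L [16:15, 18:10] → during → counts.
N [06:30, 13:20] → overlaps → counts.
P [18:15, 23:00] → met-by → no.
S [17:50, 18:10] → during → counts.
Total: 9.

9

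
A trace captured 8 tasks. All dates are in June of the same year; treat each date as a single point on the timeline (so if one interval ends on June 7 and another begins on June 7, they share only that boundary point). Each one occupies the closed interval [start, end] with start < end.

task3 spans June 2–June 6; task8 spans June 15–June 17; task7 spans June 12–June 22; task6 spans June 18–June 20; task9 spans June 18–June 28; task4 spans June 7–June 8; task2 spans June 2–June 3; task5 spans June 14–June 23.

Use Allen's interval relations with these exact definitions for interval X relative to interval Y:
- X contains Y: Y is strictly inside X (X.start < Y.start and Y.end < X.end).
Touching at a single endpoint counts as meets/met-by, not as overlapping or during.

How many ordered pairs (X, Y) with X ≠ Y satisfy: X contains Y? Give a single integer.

Checking all 56 ordered pairs for relation 'contains'; matching pairs in alphabetical order:
(task5, task6): task5 contains task6 ✓
(task5, task8): task5 contains task8 ✓
(task7, task6): task7 contains task6 ✓
(task7, task8): task7 contains task8 ✓
Count: 4.

4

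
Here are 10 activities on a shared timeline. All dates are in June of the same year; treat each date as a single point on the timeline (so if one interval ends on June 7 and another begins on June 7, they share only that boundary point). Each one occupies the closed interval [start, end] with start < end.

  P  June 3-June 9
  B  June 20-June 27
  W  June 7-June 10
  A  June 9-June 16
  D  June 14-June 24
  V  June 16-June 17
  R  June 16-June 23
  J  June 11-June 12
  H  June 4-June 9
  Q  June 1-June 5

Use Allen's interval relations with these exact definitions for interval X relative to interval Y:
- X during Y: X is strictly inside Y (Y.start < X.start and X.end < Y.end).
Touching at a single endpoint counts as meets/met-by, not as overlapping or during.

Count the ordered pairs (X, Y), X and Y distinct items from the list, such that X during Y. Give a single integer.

Checking all 90 ordered pairs for relation 'during'; matching pairs in alphabetical order:
(J, A): J during A ✓
(R, D): R during D ✓
(V, D): V during D ✓
Count: 3.

3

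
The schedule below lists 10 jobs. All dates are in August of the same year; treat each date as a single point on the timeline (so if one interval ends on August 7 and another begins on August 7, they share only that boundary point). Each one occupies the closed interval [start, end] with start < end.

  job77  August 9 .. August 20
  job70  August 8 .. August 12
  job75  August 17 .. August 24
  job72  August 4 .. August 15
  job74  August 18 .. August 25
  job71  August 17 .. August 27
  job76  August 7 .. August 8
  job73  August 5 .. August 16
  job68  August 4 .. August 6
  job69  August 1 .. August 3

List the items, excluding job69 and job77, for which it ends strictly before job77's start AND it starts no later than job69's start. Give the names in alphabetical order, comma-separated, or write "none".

none

Conditions: its end is strictly before job77's start (X.end < August 9) AND its start is no later than job69's start (X.start <= August 1).
job68: end August 6 < August 9? ✓; start August 4 <= August 1? ✗ → no.
job70: end August 12 < August 9? ✗; start August 8 <= August 1? ✗ → no.
job71: end August 27 < August 9? ✗; start August 17 <= August 1? ✗ → no.
job72: end August 15 < August 9? ✗; start August 4 <= August 1? ✗ → no.
job73: end August 16 < August 9? ✗; start August 5 <= August 1? ✗ → no.
job74: end August 25 < August 9? ✗; start August 18 <= August 1? ✗ → no.
job75: end August 24 < August 9? ✗; start August 17 <= August 1? ✗ → no.
job76: end August 8 < August 9? ✓; start August 7 <= August 1? ✗ → no.
Result: none.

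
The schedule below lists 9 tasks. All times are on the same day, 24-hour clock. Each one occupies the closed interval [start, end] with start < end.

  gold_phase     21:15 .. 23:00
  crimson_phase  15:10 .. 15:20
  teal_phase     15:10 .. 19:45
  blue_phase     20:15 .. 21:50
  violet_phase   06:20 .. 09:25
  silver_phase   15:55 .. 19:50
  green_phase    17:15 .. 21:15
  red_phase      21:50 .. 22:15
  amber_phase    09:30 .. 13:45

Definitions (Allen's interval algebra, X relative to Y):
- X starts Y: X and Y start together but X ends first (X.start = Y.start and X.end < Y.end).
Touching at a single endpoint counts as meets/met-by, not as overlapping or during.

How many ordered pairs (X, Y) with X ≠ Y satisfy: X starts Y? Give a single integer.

Checking all 72 ordered pairs for relation 'starts'; matching pairs in alphabetical order:
(crimson_phase, teal_phase): crimson_phase starts teal_phase ✓
Count: 1.

1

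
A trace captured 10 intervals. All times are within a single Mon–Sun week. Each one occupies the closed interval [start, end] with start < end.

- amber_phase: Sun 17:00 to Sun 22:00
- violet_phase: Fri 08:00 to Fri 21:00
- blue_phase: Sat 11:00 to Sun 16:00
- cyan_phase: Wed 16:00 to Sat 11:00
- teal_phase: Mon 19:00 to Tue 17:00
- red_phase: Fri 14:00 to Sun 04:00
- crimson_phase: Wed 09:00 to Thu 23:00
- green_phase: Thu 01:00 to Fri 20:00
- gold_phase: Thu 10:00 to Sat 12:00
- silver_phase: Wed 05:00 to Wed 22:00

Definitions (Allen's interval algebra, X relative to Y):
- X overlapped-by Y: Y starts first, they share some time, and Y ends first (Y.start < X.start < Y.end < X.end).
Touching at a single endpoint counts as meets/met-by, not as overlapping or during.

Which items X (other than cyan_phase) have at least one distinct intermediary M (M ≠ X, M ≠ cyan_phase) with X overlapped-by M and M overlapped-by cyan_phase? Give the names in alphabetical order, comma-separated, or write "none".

blue_phase, red_phase

Target cyan_phase = [Wed 16:00, Sat 11:00].
Intermediaries M with M overlapped-by cyan_phase: gold_phase, red_phase.
Via gold_phase — items with X overlapped-by gold_phase: blue_phase, red_phase.
Via red_phase — items with X overlapped-by red_phase: blue_phase.
Union: blue_phase, red_phase.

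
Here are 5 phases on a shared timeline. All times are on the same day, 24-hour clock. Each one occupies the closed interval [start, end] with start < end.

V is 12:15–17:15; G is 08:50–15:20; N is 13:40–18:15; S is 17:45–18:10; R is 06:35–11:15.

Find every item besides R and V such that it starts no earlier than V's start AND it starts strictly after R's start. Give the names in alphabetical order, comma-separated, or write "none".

N, S

Conditions: its start is no earlier than V's start (X.start >= 12:15) AND its start is strictly after R's start (X.start > 06:35).
G: start 08:50 >= 12:15? ✗; start 08:50 > 06:35? ✓ → no.
N: start 13:40 >= 12:15? ✓; start 13:40 > 06:35? ✓ → yes.
S: start 17:45 >= 12:15? ✓; start 17:45 > 06:35? ✓ → yes.
Result: N, S.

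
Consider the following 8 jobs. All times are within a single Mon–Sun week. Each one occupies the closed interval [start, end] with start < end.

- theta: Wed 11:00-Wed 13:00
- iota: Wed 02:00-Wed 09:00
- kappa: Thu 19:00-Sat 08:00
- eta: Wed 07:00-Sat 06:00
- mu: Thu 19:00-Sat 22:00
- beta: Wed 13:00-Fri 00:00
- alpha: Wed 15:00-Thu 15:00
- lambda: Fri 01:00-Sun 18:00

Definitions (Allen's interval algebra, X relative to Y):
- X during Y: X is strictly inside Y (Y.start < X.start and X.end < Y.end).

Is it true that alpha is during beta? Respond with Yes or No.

Yes

alpha = [Wed 15:00, Thu 15:00], beta = [Wed 13:00, Fri 00:00].
Actual relation of alpha to beta: during.
Asked whether 'during' holds → Yes.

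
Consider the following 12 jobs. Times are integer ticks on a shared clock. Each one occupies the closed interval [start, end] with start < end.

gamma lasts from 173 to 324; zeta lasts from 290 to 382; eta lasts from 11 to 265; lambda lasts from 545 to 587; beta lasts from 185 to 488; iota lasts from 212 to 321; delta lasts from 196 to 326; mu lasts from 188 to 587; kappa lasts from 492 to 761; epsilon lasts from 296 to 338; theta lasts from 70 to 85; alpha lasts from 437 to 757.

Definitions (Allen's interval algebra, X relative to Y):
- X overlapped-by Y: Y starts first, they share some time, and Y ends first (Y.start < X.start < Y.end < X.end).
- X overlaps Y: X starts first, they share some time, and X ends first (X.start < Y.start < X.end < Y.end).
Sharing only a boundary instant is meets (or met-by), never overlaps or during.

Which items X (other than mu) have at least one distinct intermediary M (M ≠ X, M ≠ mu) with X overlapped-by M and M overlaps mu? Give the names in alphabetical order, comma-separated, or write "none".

alpha, beta, delta, epsilon, gamma, iota, zeta

Target mu = [188, 587].
Intermediaries M with M overlaps mu: beta, eta, gamma.
Via beta — items with X overlapped-by beta: alpha.
Via eta — items with X overlapped-by eta: beta, delta, gamma, iota.
Via gamma — items with X overlapped-by gamma: beta, delta, epsilon, zeta.
Union: alpha, beta, delta, epsilon, gamma, iota, zeta.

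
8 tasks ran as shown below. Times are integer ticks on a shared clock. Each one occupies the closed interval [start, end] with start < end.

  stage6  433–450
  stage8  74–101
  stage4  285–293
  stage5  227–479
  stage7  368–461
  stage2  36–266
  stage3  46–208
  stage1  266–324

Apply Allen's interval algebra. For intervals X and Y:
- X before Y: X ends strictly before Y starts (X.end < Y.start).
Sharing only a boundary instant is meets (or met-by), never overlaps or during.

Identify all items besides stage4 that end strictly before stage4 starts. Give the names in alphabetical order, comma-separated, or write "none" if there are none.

stage2, stage3, stage8

Target stage4 = [285, 293].
stage1 [266, 324] → contains → no.
stage2 [36, 266] → before → yes.
stage3 [46, 208] → before → yes.
stage5 [227, 479] → contains → no.
stage6 [433, 450] → after → no.
stage7 [368, 461] → after → no.
stage8 [74, 101] → before → yes.
Result: stage2, stage3, stage8.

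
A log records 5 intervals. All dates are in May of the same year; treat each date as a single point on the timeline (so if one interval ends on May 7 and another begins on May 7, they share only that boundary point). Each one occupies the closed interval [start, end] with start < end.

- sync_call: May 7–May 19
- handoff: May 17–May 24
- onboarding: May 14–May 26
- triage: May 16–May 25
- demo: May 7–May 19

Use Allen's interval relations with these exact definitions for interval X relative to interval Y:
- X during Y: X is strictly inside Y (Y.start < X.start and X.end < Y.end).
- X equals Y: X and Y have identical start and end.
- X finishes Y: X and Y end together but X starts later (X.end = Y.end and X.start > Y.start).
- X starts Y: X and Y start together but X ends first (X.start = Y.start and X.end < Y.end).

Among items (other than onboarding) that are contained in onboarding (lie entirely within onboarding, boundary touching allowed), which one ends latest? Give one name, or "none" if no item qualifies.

Target onboarding = [May 14, May 26].
demo [May 7, May 19] → overlaps → excluded.
handoff [May 17, May 24] → during → candidate.
sync_call [May 7, May 19] → overlaps → excluded.
triage [May 16, May 25] → during → candidate.
Among candidates, latest end is May 25 → triage.

triage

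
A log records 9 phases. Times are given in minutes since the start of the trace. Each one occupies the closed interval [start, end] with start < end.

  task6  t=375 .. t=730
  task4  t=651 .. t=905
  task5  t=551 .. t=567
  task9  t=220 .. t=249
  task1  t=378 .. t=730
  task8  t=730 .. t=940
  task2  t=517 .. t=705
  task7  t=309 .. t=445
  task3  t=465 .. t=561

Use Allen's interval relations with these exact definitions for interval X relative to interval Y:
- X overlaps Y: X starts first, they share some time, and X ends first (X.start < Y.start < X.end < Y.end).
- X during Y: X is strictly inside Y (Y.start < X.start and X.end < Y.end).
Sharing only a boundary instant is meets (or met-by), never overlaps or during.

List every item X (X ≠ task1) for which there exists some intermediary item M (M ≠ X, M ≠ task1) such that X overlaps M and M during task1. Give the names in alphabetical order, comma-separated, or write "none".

Target task1 = [t=378, t=730].
Intermediaries M with M during task1: task2, task3, task5.
Via task2 — items with X overlaps task2: task3.
Via task3 — items with X overlaps task3: none.
Via task5 — items with X overlaps task5: task3.
Union: task3.

task3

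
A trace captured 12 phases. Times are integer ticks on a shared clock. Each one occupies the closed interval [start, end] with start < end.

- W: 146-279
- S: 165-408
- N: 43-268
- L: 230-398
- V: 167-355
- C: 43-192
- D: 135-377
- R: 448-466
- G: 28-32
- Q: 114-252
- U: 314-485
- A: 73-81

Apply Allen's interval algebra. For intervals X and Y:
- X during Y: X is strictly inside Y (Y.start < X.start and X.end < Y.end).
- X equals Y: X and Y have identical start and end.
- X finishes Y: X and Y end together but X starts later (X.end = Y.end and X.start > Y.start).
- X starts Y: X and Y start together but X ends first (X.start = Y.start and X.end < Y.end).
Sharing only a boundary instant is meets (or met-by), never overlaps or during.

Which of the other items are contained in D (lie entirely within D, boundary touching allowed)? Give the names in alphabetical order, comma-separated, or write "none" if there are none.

Target D = [135, 377].
A [73, 81] → before → no.
C [43, 192] → overlaps → no.
G [28, 32] → before → no.
L [230, 398] → overlapped-by → no.
N [43, 268] → overlaps → no.
Q [114, 252] → overlaps → no.
R [448, 466] → after → no.
S [165, 408] → overlapped-by → no.
U [314, 485] → overlapped-by → no.
V [167, 355] → during → yes.
W [146, 279] → during → yes.
Result: V, W.

V, W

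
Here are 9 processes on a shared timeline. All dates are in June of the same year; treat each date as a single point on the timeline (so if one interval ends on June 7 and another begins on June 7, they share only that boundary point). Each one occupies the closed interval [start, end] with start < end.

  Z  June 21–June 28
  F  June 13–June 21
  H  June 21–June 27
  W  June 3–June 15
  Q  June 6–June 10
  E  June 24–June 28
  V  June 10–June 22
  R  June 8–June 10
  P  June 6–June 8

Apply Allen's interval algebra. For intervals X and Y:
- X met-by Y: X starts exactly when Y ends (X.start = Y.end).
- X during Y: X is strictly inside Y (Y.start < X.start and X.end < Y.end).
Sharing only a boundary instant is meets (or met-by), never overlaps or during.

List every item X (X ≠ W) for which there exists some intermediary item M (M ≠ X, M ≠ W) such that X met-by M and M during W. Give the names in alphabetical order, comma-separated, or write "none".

Target W = [June 3, June 15].
Intermediaries M with M during W: P, Q, R.
Via P — items with X met-by P: R.
Via Q — items with X met-by Q: V.
Via R — items with X met-by R: V.
Union: R, V.

R, V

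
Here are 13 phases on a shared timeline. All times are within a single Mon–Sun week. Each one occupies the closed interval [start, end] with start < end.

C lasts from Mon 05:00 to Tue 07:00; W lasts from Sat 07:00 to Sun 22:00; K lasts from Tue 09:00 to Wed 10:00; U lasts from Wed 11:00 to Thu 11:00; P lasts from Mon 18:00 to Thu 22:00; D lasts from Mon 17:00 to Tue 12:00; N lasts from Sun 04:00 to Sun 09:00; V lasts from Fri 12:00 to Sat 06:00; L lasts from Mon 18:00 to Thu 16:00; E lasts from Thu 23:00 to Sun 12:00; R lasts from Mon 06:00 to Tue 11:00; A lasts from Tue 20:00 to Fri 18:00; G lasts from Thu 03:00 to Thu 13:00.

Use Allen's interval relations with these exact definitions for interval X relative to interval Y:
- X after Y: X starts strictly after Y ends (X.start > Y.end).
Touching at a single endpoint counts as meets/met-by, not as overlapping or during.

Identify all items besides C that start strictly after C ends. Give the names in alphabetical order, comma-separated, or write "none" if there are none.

A, E, G, K, N, U, V, W

Target C = [Mon 05:00, Tue 07:00].
A [Tue 20:00, Fri 18:00] → after → yes.
D [Mon 17:00, Tue 12:00] → overlapped-by → no.
E [Thu 23:00, Sun 12:00] → after → yes.
G [Thu 03:00, Thu 13:00] → after → yes.
K [Tue 09:00, Wed 10:00] → after → yes.
L [Mon 18:00, Thu 16:00] → overlapped-by → no.
N [Sun 04:00, Sun 09:00] → after → yes.
P [Mon 18:00, Thu 22:00] → overlapped-by → no.
R [Mon 06:00, Tue 11:00] → overlapped-by → no.
U [Wed 11:00, Thu 11:00] → after → yes.
V [Fri 12:00, Sat 06:00] → after → yes.
W [Sat 07:00, Sun 22:00] → after → yes.
Result: A, E, G, K, N, U, V, W.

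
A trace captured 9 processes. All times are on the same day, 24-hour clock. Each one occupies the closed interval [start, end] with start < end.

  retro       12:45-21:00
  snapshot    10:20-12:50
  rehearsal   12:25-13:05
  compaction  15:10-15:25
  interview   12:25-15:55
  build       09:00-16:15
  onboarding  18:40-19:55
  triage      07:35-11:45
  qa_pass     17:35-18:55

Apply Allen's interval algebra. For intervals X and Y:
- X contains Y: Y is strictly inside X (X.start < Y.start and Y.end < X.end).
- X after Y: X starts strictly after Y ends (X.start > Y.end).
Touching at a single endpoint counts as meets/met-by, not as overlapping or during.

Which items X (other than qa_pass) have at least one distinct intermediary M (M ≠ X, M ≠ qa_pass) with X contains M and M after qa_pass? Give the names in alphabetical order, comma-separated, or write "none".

none

Target qa_pass = [17:35, 18:55].
Intermediaries M with M after qa_pass: none.
Union: none.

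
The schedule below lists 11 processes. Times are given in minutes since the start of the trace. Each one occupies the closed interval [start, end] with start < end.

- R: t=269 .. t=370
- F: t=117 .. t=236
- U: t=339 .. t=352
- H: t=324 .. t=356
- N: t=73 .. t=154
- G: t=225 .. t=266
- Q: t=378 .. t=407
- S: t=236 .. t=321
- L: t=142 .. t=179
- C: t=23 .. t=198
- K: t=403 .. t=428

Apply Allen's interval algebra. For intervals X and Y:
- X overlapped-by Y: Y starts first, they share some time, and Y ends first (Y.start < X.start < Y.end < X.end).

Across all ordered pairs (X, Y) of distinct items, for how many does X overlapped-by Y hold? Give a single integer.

7

Checking all 110 ordered pairs for relation 'overlapped-by'; matching pairs in alphabetical order:
(F, C): F overlapped-by C ✓
(F, N): F overlapped-by N ✓
(G, F): G overlapped-by F ✓
(K, Q): K overlapped-by Q ✓
(L, N): L overlapped-by N ✓
(R, S): R overlapped-by S ✓
(S, G): S overlapped-by G ✓
Count: 7.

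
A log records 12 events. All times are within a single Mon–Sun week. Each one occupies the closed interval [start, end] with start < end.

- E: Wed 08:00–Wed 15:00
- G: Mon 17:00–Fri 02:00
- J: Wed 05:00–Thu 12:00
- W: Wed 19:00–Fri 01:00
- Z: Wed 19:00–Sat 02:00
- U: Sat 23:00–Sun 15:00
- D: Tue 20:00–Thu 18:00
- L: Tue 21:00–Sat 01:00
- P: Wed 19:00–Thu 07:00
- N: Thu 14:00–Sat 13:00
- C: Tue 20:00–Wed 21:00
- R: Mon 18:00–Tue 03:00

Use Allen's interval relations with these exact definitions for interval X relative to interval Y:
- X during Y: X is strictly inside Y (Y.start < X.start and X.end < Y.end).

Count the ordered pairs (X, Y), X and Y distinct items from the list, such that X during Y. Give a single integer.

17

Checking all 132 ordered pairs for relation 'during'; matching pairs in alphabetical order:
(C, G): C during G ✓
(D, G): D during G ✓
(E, C): E during C ✓
(E, D): E during D ✓
(E, G): E during G ✓
(E, J): E during J ✓
(E, L): E during L ✓
(J, D): J during D ✓
(J, G): J during G ✓
(J, L): J during L ✓
(P, D): P during D ✓
(P, G): P during G ✓
(P, J): P during J ✓
(P, L): P during L ✓
(R, G): R during G ✓
(W, G): W during G ✓
(W, L): W during L ✓
Count: 17.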